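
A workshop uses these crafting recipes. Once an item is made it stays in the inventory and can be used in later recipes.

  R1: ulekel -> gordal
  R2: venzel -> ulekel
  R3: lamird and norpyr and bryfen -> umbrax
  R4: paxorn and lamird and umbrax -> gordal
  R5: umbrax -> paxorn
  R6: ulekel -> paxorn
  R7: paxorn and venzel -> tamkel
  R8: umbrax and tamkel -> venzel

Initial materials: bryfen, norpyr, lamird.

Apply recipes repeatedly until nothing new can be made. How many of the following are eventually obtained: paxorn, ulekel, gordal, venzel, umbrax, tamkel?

3

Using R3, lamird, norpyr, and bryfen make umbrax.
umbrax -> paxorn (R5).
paxorn and lamird and umbrax -> gordal (R4).
paxorn: reached.
ulekel would need venzel (R2), but venzel is never obtained.
gordal: reached.
venzel would need umbrax and tamkel (R8), but tamkel is never obtained.
umbrax: reached.
tamkel would need paxorn and venzel (R7), but venzel is never obtained.
Reached: paxorn, gordal, and umbrax — 3 of the 6.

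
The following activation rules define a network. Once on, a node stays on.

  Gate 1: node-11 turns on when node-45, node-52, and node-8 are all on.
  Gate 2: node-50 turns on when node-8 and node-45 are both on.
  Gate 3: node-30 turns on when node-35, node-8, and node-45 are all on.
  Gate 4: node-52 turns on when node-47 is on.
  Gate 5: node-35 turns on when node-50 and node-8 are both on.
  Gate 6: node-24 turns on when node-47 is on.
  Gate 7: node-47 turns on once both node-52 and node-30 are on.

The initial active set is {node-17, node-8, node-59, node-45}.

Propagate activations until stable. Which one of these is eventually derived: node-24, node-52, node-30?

Gate 2: node-8 and node-45 on → node-50 on.
Gate 5: node-50 and node-8 on → node-35 on.
Gate 3: node-35, node-8, and node-45 on → node-30 on.
node-52 would need node-47 (Gate 4), but node-47 never turns on. node-24 would need node-47 (Gate 6), but node-47 never turns on.

node-30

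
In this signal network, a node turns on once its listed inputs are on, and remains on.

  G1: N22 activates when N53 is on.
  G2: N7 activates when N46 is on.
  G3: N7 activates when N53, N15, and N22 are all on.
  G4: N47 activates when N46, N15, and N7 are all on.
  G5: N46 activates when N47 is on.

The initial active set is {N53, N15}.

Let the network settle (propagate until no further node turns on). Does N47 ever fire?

N47 would need N46, N15, and N7 (G4), but N46 never turns on.

No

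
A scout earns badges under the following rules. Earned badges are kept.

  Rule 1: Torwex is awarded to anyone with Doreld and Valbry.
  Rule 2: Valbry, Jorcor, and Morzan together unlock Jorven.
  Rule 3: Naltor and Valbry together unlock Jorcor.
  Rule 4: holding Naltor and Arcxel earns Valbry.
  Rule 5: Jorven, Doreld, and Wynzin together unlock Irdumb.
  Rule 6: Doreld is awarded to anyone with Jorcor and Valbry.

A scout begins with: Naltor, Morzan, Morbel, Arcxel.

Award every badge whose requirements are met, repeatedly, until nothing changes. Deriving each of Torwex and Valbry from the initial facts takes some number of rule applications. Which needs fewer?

Valbry

Valbry: With Naltor and Arcxel, Valbry is earned (Rule 4). [1 rule application]
Torwex: With Naltor and Arcxel, Valbry is earned (Rule 4). With Naltor and Valbry, Jorcor is earned (Rule 3). With Jorcor and Valbry, Doreld is earned (Rule 6). With Doreld and Valbry, Torwex is earned (Rule 1). [4 rule applications]
Valbry needs fewer.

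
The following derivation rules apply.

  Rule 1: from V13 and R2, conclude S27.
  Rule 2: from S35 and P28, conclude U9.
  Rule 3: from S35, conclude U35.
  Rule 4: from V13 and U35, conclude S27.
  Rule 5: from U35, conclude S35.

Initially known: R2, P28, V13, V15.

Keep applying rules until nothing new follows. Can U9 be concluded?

U9 would need S35 and P28 (Rule 2), but S35 is never established.

No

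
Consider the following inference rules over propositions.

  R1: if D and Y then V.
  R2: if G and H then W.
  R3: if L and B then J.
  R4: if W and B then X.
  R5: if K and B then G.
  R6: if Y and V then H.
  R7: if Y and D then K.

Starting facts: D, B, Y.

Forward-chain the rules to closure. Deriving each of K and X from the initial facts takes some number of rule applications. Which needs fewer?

K: Y and D hold, so K follows (R7). [1 rule application]
X: From D and Y, R1 gives V. From Y and D, R7 gives K. From Y and V, R6 gives H. From K and B, R5 gives G. G and H hold, so W follows (R2). W and B hold, so X follows (R4). [6 rule applications]
K needs fewer.

K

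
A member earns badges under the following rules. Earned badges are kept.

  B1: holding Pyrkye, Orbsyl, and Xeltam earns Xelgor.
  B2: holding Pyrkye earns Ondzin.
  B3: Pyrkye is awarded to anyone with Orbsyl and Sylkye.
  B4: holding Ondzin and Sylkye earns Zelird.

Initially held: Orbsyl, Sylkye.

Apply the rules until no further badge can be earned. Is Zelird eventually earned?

With Orbsyl and Sylkye, Pyrkye is earned (B3).
With Pyrkye, Ondzin is earned (B2).
With Ondzin and Sylkye, Zelird is earned (B4).

Yes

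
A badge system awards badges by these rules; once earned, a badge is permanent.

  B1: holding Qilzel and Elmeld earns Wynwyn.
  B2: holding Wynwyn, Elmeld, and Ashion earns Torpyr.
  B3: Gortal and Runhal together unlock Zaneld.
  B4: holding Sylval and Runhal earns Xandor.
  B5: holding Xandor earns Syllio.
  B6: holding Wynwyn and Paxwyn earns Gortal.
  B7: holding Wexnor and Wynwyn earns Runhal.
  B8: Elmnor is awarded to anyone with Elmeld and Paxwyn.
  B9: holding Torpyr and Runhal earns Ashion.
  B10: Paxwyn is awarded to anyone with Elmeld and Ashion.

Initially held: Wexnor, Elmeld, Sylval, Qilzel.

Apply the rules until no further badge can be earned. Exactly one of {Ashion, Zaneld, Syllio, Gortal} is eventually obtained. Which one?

Syllio

With Qilzel and Elmeld, Wynwyn is earned (B1).
With Wexnor and Wynwyn, Runhal is earned (B7).
With Sylval and Runhal, Xandor is earned (B4).
With Xandor, Syllio is earned (B5).
Ashion would need Torpyr and Runhal (B9), but Torpyr is never earned. Gortal would need Wynwyn and Paxwyn (B6), but Paxwyn is never earned. Zaneld would need Gortal and Runhal (B3), but Gortal is never earned.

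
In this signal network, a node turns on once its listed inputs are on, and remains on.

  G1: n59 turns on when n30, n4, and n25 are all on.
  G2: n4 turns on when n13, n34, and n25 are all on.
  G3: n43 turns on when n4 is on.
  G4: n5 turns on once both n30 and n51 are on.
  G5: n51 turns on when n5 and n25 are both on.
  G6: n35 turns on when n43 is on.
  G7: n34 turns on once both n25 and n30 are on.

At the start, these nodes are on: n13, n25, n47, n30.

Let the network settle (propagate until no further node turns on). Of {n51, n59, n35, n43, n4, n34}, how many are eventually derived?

5

G7: n25 and n30 on → n34 on.
G2: n13, n34, and n25 on → n4 on.
G3: n4 on → n43 on.
G1: n30, n4, and n25 on → n59 on.
n43 is on, so n35 turns on (G6).
n51 would need n5 and n25 (G5), but n5 never turns on.
n59: reached.
n35: reached.
n43: reached.
n4: reached.
n34: reached.
Reached: n59, n35, n43, n4, and n34 — 5 of the 6.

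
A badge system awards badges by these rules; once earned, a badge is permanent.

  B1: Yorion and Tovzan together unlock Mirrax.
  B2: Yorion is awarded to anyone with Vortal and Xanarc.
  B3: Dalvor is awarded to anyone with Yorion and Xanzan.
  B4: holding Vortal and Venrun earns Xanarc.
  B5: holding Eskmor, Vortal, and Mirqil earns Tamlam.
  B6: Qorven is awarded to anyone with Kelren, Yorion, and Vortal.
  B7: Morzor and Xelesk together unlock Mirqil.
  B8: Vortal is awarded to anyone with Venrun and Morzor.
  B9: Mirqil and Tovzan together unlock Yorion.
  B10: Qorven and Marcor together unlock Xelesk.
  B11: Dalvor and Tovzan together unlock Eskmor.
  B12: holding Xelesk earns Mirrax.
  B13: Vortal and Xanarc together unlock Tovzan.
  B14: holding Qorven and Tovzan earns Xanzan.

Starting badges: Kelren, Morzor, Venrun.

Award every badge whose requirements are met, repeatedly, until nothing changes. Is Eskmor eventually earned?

With Venrun and Morzor, Vortal is earned (B8).
With Vortal and Venrun, Xanarc is earned (B4).
With Vortal and Xanarc, Yorion is earned (B2).
With Vortal and Xanarc, Tovzan is earned (B13).
With Kelren, Yorion, and Vortal, Qorven is earned (B6).
With Qorven and Tovzan, Xanzan is earned (B14).
With Yorion and Xanzan, Dalvor is earned (B3).
With Dalvor and Tovzan, Eskmor is earned (B11).

Yes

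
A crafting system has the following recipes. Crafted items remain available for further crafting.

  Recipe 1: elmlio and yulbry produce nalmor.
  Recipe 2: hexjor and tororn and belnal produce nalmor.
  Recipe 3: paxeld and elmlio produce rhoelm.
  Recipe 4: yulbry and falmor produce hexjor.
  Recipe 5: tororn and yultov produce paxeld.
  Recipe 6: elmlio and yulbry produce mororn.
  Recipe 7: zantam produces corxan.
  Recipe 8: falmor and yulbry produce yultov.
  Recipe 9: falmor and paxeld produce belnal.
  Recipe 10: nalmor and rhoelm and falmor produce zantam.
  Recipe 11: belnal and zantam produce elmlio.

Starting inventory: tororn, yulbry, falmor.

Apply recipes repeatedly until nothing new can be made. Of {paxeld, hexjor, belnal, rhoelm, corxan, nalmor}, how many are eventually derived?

falmor and yulbry → yultov (Recipe 8).
Using Recipe 4, yulbry and falmor make hexjor.
tororn and yultov → paxeld (Recipe 5).
falmor and paxeld → belnal (Recipe 9).
hexjor and tororn and belnal → nalmor (Recipe 2).
paxeld: reached.
hexjor: reached.
belnal: reached.
rhoelm would need paxeld and elmlio (Recipe 3), but elmlio is never obtained.
corxan would need zantam (Recipe 7), but zantam is never obtained.
nalmor: reached.
Reached: paxeld, hexjor, belnal, and nalmor — 4 of the 6.

4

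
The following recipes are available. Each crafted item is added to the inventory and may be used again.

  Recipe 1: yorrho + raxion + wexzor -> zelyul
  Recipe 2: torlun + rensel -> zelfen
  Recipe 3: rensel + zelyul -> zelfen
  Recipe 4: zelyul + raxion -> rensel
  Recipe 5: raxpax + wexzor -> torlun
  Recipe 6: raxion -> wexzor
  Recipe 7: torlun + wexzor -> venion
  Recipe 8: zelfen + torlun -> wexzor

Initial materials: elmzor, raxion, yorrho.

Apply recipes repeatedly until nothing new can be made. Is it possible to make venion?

venion would need torlun and wexzor (Recipe 7), but torlun is never obtained.

No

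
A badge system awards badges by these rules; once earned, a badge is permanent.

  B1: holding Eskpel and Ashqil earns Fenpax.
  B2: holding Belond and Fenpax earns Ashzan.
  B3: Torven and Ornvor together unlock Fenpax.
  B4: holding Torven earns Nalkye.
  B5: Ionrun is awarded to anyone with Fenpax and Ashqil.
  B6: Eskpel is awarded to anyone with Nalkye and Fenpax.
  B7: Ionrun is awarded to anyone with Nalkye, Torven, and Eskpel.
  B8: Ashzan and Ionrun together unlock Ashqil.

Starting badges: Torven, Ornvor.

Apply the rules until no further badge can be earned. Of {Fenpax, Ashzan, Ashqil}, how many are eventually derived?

With Torven and Ornvor, Fenpax is earned (B3).
Fenpax: reached.
Ashzan would need Belond and Fenpax (B2), but Belond is never earned.
Ashqil would need Ashzan and Ionrun (B8), but Ashzan is never earned.
Reached: Fenpax — 1 of the 3.

1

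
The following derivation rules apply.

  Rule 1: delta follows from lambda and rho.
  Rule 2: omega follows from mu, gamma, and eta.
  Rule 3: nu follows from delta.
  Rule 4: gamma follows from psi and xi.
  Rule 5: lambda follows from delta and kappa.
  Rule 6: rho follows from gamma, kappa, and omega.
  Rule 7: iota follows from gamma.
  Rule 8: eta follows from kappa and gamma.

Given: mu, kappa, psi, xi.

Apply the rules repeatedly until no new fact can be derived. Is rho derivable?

Yes

From psi and xi, Rule 4 gives gamma.
From kappa and gamma, Rule 8 gives eta.
From mu, gamma, and eta, Rule 2 gives omega.
From gamma, kappa, and omega, Rule 6 gives rho.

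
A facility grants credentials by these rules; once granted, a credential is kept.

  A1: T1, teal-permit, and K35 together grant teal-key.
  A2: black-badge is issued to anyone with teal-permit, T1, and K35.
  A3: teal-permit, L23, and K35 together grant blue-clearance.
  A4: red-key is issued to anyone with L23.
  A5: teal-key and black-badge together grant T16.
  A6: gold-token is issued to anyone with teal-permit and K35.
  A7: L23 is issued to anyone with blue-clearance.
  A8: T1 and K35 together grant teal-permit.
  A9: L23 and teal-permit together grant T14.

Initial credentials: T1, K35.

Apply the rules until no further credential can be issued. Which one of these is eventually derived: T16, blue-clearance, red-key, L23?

T16

Holding T1 and K35 grants teal-permit (A8).
Holding teal-permit, T1, and K35 grants black-badge (A2).
Holding T1, teal-permit, and K35 grants teal-key (A1).
Holding teal-key and black-badge grants T16 (A5).
L23 would need blue-clearance (A7), but blue-clearance is never granted. red-key would need L23 (A4), but L23 is never granted. blue-clearance would need teal-permit, L23, and K35 (A3), but L23 is never granted.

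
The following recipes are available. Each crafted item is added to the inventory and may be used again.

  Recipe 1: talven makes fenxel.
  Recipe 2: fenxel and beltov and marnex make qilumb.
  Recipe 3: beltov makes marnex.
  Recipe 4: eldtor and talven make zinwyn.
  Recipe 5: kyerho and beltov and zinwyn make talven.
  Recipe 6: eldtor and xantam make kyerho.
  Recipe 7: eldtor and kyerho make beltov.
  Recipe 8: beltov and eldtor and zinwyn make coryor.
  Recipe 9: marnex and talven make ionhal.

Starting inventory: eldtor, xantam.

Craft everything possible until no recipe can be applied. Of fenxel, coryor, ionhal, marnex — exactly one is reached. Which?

Using Recipe 6, eldtor and xantam make kyerho.
eldtor and kyerho → beltov (Recipe 7).
Using Recipe 3, beltov makes marnex.
coryor would need beltov, eldtor, and zinwyn (Recipe 8), but zinwyn is never obtained. ionhal would need marnex and talven (Recipe 9), but talven is never obtained. fenxel would need talven (Recipe 1), but talven is never obtained.

marnex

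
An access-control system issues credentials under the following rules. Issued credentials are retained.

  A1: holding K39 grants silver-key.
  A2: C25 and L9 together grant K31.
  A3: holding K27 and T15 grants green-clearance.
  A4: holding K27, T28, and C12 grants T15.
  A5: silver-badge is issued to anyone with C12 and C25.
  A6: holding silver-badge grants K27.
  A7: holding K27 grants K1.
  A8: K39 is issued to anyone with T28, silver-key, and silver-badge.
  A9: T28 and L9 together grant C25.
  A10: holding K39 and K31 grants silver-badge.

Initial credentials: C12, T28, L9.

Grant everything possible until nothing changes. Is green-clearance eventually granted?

Yes

Holding T28 and L9 grants C25 (A9).
Holding C12 and C25 grants silver-badge (A5).
Holding silver-badge grants K27 (A6).
Holding K27, T28, and C12 grants T15 (A4).
Holding K27 and T15 grants green-clearance (A3).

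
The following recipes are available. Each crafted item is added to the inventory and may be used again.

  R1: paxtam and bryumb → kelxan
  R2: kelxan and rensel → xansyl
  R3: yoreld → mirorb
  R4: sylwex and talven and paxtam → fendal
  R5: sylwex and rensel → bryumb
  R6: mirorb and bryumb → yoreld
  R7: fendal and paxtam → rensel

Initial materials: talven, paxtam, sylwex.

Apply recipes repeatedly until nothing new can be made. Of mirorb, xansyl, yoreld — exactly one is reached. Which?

xansyl

sylwex and talven and paxtam → fendal (R4).
fendal and paxtam → rensel (R7).
sylwex and rensel → bryumb (R5).
paxtam and bryumb → kelxan (R1).
kelxan and rensel → xansyl (R2).
mirorb would need yoreld (R3), but yoreld is never obtained. yoreld would need mirorb and bryumb (R6), but mirorb is never obtained.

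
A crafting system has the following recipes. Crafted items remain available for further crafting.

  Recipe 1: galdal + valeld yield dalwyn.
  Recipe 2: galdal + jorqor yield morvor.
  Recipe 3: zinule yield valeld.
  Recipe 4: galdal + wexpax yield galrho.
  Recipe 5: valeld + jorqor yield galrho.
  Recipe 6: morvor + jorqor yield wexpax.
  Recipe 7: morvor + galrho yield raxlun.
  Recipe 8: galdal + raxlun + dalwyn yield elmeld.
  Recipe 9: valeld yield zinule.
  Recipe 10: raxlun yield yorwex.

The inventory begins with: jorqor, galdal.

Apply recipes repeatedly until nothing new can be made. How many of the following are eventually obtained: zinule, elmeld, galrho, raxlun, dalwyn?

Using Recipe 2, galdal and jorqor make morvor.
morvor + jorqor → wexpax (Recipe 6).
galdal + wexpax → galrho (Recipe 4).
morvor + galrho → raxlun (Recipe 7).
zinule would need valeld (Recipe 9), but valeld is never obtained.
elmeld would need galdal, raxlun, and dalwyn (Recipe 8), but dalwyn is never obtained.
galrho: reached.
raxlun: reached.
dalwyn would need galdal and valeld (Recipe 1), but valeld is never obtained.
Reached: galrho and raxlun — 2 of the 5.

2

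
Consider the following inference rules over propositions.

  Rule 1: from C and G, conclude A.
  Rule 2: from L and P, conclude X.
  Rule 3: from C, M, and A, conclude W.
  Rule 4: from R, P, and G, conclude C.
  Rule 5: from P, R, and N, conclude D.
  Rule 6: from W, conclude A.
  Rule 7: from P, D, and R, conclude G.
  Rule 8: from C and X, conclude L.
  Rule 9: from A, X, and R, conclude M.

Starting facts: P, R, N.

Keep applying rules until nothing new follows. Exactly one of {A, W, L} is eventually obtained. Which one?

A

From P, R, and N, Rule 5 gives D.
From P, D, and R, Rule 7 gives G.
R, P, and G hold, so C follows (Rule 4).
C and G hold, so A follows (Rule 1).
L would need C and X (Rule 8), but X is never established. W would need C, M, and A (Rule 3), but M is never established.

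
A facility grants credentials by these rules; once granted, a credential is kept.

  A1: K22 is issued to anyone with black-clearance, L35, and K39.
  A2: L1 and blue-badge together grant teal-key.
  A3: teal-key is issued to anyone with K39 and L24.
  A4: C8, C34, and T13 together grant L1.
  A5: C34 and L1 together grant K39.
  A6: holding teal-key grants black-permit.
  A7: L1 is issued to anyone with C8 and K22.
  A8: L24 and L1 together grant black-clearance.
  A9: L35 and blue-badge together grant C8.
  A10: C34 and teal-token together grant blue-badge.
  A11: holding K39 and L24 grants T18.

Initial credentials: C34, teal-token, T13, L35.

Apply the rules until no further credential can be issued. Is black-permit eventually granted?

Holding C34 and teal-token grants blue-badge (A10).
Holding L35 and blue-badge grants C8 (A9).
Holding C8, C34, and T13 grants L1 (A4).
Holding L1 and blue-badge grants teal-key (A2).
Holding teal-key grants black-permit (A6).

Yes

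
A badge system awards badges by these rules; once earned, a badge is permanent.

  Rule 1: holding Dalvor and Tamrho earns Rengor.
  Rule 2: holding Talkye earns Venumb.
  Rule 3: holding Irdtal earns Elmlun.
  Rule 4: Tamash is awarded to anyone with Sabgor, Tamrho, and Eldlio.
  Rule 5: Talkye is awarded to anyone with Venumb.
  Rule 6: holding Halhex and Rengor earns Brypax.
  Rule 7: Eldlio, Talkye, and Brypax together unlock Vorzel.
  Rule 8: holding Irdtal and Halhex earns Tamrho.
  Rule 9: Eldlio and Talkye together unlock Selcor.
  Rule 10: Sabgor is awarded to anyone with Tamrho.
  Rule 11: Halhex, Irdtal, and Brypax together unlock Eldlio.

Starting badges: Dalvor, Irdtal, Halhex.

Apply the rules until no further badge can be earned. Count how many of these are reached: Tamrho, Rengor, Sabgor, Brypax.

With Irdtal and Halhex, Tamrho is earned (Rule 8).
With Dalvor and Tamrho, Rengor is earned (Rule 1).
With Tamrho, Sabgor is earned (Rule 10).
With Halhex and Rengor, Brypax is earned (Rule 6).
Tamrho: reached.
Rengor: reached.
Sabgor: reached.
Brypax: reached.
All 4 are reached.

4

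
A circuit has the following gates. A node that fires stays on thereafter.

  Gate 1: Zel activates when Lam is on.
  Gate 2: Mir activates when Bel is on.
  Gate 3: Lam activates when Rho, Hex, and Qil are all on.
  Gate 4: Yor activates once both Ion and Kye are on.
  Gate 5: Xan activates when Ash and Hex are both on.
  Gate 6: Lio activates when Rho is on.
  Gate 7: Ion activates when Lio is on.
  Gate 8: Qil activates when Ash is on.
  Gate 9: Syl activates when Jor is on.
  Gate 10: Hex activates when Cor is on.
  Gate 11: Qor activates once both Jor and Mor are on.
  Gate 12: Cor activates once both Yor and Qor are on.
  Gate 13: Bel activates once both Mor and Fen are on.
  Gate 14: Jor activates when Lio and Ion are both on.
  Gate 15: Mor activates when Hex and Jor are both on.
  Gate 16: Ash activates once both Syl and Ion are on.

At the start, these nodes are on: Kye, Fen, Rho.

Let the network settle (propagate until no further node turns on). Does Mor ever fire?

Mor would need Hex and Jor (Gate 15), but Hex never turns on.

No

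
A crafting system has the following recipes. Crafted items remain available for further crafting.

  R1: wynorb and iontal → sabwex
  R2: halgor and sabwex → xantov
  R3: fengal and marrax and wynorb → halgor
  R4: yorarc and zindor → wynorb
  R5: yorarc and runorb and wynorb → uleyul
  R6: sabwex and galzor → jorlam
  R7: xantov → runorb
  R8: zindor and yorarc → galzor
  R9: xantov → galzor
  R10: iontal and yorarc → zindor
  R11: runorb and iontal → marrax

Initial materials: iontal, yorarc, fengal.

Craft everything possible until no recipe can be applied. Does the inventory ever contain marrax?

No

marrax would need runorb and iontal (R11), but runorb is never obtained.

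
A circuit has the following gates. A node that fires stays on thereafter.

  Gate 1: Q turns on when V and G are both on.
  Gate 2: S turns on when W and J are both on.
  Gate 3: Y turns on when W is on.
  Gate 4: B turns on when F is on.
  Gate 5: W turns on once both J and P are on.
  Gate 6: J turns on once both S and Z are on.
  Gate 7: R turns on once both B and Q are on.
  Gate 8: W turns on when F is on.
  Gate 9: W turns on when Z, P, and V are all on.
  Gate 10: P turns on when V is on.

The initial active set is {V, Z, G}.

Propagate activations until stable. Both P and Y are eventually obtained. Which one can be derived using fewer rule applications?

P: Gate 10: V on → P on. [1 rule application]
Y: V is on, so P turns on (Gate 10). Z, P, and V are on, so W turns on (Gate 9). W is on, so Y turns on (Gate 3). [3 rule applications]
P needs fewer.

P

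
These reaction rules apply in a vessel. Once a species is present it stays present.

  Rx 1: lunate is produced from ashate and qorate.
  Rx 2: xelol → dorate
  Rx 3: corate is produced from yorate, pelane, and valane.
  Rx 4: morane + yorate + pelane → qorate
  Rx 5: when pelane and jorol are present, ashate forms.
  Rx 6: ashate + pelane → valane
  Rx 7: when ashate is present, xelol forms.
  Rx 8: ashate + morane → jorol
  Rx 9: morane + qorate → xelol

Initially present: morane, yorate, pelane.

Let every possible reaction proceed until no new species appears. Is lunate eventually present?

lunate would need ashate and qorate (Rx 1), but ashate never forms.

No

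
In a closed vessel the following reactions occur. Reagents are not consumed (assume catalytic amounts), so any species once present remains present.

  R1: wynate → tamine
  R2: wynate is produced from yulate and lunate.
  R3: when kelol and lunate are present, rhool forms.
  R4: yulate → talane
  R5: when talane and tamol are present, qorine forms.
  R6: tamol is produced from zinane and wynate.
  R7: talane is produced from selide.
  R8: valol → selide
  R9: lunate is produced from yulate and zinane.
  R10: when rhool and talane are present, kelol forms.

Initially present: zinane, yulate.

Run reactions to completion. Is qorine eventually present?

Yes

yulate and zinane present → lunate forms (R9).
yulate present → talane forms (R4).
yulate and lunate present → wynate forms (R2).
zinane and wynate present → tamol forms (R6).
talane and tamol present → qorine forms (R5).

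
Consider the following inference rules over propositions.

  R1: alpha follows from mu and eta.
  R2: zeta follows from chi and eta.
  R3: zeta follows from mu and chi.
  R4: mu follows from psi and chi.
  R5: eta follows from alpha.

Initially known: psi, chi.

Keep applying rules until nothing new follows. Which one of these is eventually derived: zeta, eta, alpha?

zeta

psi and chi hold, so mu follows (R4).
mu and chi hold, so zeta follows (R3).
eta would need alpha (R5), but alpha is never established. alpha would need mu and eta (R1), but eta is never established.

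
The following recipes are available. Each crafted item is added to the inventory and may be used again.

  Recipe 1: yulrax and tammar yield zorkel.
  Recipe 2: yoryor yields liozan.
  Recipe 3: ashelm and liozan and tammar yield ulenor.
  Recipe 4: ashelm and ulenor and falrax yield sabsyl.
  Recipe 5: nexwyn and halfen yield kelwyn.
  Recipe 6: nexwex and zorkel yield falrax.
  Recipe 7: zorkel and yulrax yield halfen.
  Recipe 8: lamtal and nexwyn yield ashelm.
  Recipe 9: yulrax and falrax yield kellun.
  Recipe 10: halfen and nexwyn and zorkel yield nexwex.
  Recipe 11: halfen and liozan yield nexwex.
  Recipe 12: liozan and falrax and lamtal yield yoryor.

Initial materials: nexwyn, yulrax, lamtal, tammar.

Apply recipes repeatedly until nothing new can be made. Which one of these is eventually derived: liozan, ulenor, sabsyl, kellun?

yulrax and tammar → zorkel (Recipe 1).
zorkel and yulrax → halfen (Recipe 7).
Using Recipe 10, halfen, nexwyn, and zorkel make nexwex.
Using Recipe 6, nexwex and zorkel make falrax.
yulrax and falrax → kellun (Recipe 9).
sabsyl would need ashelm, ulenor, and falrax (Recipe 4), but ulenor is never obtained. ulenor would need ashelm, liozan, and tammar (Recipe 3), but liozan is never obtained. liozan would need yoryor (Recipe 2), but yoryor is never obtained.

kellun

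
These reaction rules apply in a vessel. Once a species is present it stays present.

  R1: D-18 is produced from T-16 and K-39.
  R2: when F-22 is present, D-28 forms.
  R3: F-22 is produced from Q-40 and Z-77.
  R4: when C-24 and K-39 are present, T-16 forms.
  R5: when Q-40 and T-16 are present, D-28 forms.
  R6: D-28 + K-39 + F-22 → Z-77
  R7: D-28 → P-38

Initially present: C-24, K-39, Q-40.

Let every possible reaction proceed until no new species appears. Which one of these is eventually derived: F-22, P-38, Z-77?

P-38

C-24 and K-39 present → T-16 forms (R4).
Q-40 and T-16 present → D-28 forms (R5).
D-28 present → P-38 forms (R7).
Z-77 would need D-28, K-39, and F-22 (R6), but F-22 never forms. F-22 would need Q-40 and Z-77 (R3), but Z-77 never forms.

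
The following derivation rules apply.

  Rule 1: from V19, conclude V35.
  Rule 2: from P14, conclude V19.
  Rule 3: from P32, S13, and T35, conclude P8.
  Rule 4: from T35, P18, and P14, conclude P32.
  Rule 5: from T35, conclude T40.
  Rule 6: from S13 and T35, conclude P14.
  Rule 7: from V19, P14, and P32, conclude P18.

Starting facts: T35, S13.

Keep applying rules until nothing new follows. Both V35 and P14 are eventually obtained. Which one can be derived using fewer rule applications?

P14

P14: S13 and T35 hold, so P14 follows (Rule 6). [1 rule application]
V35: From S13 and T35, Rule 6 gives P14. From P14, Rule 2 gives V19. From V19, Rule 1 gives V35. [3 rule applications]
P14 needs fewer.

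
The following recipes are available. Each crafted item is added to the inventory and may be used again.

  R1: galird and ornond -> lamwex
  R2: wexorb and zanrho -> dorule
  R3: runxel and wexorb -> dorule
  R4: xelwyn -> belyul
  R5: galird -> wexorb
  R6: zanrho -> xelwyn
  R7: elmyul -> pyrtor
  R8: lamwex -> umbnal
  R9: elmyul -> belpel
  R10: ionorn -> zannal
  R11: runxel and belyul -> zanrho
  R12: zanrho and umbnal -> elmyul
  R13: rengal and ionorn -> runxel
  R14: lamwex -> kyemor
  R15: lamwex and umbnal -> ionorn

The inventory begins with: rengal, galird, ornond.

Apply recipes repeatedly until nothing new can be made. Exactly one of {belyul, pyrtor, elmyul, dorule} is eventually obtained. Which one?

dorule

Using R5, galird makes wexorb.
Using R1, galird and ornond make lamwex.
Using R8, lamwex makes umbnal.
Using R15, lamwex and umbnal make ionorn.
Using R13, rengal and ionorn make runxel.
Using R3, runxel and wexorb make dorule.
pyrtor would need elmyul (R7), but elmyul is never obtained. elmyul would need zanrho and umbnal (R12), but zanrho is never obtained. belyul would need xelwyn (R4), but xelwyn is never obtained.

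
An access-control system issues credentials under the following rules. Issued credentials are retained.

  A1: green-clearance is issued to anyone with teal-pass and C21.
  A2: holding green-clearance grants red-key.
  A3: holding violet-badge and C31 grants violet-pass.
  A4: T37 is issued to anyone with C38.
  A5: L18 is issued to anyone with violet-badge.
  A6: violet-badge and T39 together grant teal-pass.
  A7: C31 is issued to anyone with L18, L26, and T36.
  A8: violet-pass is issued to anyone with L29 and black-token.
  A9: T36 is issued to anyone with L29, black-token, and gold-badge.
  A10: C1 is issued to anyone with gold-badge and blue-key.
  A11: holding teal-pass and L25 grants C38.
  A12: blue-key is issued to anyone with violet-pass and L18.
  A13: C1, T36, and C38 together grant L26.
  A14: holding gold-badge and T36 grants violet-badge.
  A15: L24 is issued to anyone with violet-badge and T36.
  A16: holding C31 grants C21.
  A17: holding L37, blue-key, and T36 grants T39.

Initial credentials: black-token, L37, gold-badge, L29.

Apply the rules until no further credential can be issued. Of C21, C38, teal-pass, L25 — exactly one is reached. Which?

Holding L29, black-token, and gold-badge grants T36 (A9).
Holding L29 and black-token grants violet-pass (A8).
Holding gold-badge and T36 grants violet-badge (A14).
Holding violet-badge grants L18 (A5).
Holding violet-pass and L18 grants blue-key (A12).
Holding L37, blue-key, and T36 grants T39 (A17).
Holding violet-badge and T39 grants teal-pass (A6).
No rule produces L25, and it is not given. C21 would need C31 (A16), but C31 is never granted. C38 would need teal-pass and L25 (A11), but L25 is never granted.

teal-pass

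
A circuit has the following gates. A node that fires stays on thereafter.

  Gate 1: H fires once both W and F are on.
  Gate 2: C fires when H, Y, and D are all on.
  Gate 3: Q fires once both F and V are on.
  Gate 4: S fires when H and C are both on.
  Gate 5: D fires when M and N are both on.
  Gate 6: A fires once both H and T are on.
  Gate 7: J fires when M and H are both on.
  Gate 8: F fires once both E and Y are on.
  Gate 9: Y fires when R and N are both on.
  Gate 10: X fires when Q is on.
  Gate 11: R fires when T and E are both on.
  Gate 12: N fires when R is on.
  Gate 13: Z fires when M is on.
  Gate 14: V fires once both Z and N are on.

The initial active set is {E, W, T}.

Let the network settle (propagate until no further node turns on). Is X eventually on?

No

X would need Q (Gate 10), but Q never turns on.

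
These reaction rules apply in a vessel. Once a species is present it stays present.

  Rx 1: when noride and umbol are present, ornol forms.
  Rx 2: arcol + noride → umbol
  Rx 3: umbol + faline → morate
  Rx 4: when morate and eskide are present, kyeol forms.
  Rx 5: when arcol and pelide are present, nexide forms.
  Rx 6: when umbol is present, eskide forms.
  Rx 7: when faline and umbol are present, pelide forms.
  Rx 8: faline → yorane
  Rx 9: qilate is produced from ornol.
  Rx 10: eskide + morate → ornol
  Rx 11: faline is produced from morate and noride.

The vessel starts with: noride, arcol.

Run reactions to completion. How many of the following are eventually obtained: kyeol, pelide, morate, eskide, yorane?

arcol and noride present → umbol forms (Rx 2).
umbol present → eskide forms (Rx 6).
kyeol would need morate and eskide (Rx 4), but morate never forms.
pelide would need faline and umbol (Rx 7), but faline never forms.
morate would need umbol and faline (Rx 3), but faline never forms.
eskide: reached.
yorane would need faline (Rx 8), but faline never forms.
Reached: eskide — 1 of the 5.

1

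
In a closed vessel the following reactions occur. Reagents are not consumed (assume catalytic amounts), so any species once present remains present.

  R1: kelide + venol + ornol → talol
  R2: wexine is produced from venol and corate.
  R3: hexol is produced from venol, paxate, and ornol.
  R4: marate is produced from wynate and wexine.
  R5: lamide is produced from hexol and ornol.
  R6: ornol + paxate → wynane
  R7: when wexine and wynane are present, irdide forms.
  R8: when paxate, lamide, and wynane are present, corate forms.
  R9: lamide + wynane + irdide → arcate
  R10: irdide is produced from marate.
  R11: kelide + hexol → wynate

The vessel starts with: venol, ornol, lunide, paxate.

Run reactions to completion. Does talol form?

talol would need kelide, venol, and ornol (R1), but kelide never forms.

No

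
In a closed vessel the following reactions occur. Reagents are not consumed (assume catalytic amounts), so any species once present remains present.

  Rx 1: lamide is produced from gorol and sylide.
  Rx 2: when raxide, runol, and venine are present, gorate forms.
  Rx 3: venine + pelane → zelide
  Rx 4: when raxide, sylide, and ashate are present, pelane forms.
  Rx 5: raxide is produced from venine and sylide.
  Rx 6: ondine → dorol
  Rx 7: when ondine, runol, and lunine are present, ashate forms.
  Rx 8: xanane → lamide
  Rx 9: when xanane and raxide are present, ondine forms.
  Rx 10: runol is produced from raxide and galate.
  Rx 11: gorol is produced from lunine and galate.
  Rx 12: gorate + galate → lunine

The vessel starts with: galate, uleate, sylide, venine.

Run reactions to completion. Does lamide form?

Yes

venine and sylide present → raxide forms (Rx 5).
raxide and galate present → runol forms (Rx 10).
raxide, runol, and venine present → gorate forms (Rx 2).
gorate and galate present → lunine forms (Rx 12).
lunine and galate present → gorol forms (Rx 11).
gorol and sylide present → lamide forms (Rx 1).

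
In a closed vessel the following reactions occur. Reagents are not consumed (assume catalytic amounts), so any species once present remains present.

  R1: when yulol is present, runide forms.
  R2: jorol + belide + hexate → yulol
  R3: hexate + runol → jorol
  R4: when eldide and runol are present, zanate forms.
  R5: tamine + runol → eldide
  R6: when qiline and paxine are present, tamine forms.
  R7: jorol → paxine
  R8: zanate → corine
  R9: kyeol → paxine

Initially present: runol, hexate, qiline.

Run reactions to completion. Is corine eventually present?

hexate and runol present → jorol forms (R3).
jorol present → paxine forms (R7).
qiline and paxine present → tamine forms (R6).
tamine and runol present → eldide forms (R5).
eldide and runol present → zanate forms (R4).
zanate present → corine forms (R8).

Yes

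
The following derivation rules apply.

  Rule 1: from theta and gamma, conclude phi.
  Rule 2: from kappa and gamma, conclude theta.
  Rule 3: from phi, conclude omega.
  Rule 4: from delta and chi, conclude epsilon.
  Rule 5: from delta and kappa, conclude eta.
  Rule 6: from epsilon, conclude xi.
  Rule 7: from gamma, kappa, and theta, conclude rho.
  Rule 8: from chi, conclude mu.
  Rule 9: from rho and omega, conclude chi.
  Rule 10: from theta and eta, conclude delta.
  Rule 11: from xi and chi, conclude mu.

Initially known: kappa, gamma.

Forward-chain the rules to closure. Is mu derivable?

kappa and gamma hold, so theta follows (Rule 2).
gamma, kappa, and theta hold, so rho follows (Rule 7).
theta and gamma hold, so phi follows (Rule 1).
From phi, Rule 3 gives omega.
rho and omega hold, so chi follows (Rule 9).
From chi, Rule 8 gives mu.

Yes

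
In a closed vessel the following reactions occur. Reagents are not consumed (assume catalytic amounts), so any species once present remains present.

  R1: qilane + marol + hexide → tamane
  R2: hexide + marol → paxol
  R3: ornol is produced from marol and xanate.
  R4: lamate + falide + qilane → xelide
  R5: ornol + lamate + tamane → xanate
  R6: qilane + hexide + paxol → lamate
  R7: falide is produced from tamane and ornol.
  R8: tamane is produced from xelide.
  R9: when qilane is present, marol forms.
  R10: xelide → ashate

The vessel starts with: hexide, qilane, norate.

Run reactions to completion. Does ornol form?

No

ornol would need marol and xanate (R3), but xanate never forms.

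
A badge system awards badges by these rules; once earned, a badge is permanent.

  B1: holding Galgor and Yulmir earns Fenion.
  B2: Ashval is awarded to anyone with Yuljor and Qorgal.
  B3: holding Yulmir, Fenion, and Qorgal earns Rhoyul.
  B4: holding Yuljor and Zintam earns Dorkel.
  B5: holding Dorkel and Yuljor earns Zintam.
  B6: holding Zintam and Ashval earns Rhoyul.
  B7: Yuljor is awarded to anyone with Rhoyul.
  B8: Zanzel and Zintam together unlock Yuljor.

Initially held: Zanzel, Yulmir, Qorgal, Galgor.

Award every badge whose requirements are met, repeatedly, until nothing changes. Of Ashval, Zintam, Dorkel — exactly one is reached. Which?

With Galgor and Yulmir, Fenion is earned (B1).
With Yulmir, Fenion, and Qorgal, Rhoyul is earned (B3).
With Rhoyul, Yuljor is earned (B7).
With Yuljor and Qorgal, Ashval is earned (B2).
Zintam would need Dorkel and Yuljor (B5), but Dorkel is never earned. Dorkel would need Yuljor and Zintam (B4), but Zintam is never earned.

Ashval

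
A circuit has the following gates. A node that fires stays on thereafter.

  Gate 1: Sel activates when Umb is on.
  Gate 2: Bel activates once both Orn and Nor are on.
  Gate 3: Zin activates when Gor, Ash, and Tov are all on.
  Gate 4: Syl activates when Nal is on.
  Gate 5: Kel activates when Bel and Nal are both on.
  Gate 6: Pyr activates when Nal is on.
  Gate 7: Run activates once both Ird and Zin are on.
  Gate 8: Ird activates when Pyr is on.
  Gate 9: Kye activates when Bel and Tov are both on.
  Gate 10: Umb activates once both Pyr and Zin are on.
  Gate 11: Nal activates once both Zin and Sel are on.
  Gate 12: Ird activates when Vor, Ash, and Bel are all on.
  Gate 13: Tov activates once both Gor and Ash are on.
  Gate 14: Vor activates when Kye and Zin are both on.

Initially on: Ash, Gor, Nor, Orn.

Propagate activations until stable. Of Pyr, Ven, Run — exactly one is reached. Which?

Run

Gor and Ash are on, so Tov activates (Gate 13).
Orn and Nor are on, so Bel activates (Gate 2).
Gor, Ash, and Tov are on, so Zin activates (Gate 3).
Bel and Tov are on, so Kye activates (Gate 9).
Gate 14: Kye and Zin on → Vor on.
Vor, Ash, and Bel are on, so Ird activates (Gate 12).
Gate 7: Ird and Zin on → Run on.
No rule produces Ven, and it is not given. Pyr would need Nal (Gate 6), but Nal never turns on.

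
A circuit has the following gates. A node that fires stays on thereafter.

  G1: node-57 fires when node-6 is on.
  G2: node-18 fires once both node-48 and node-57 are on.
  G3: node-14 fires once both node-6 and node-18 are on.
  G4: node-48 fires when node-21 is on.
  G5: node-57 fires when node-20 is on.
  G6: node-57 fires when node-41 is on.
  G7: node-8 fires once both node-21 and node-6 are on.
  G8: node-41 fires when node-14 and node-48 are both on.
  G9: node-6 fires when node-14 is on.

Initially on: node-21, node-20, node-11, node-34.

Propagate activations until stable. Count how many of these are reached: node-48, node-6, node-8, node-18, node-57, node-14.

G4: node-21 on → node-48 on.
G5: node-20 on → node-57 on.
node-48 and node-57 are on, so node-18 fires (G2).
node-48: reached.
node-6 would need node-14 (G9), but node-14 never turns on.
node-8 would need node-21 and node-6 (G7), but node-6 never turns on.
node-18: reached.
node-57: reached.
node-14 would need node-6 and node-18 (G3), but node-6 never turns on.
Reached: node-48, node-18, and node-57 — 3 of the 6.

3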